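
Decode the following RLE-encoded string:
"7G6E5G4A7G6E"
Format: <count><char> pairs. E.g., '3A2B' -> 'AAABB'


Expanding each <count><char> pair:
  7G -> 'GGGGGGG'
  6E -> 'EEEEEE'
  5G -> 'GGGGG'
  4A -> 'AAAA'
  7G -> 'GGGGGGG'
  6E -> 'EEEEEE'

Decoded = GGGGGGGEEEEEEGGGGGAAAAGGGGGGGEEEEEE


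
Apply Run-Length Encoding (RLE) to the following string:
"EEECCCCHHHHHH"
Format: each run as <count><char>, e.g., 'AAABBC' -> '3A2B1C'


Scanning runs left to right:
  i=0: run of 'E' x 3 -> '3E'
  i=3: run of 'C' x 4 -> '4C'
  i=7: run of 'H' x 6 -> '6H'

RLE = 3E4C6H


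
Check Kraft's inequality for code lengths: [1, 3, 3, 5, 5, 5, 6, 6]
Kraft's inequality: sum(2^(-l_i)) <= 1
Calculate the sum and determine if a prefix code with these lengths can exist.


Sum = 2^(-1) + 2^(-3) + 2^(-3) + 2^(-5) + 2^(-5) + 2^(-5) + 2^(-6) + 2^(-6)
    = 0.5 + 0.125 + 0.125 + 0.03125 + 0.03125 + 0.03125 + 0.015625 + 0.015625
    = 56/64 = 0.875
Since 0.875 <= 1, Kraft's inequality IS satisfied.
A prefix code with these lengths CAN exist.

Kraft sum = 0.875. Satisfied.


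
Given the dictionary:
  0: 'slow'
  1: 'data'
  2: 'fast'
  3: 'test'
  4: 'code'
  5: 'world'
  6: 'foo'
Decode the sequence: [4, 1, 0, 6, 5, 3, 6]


Look up each index in the dictionary:
  4 -> 'code'
  1 -> 'data'
  0 -> 'slow'
  6 -> 'foo'
  5 -> 'world'
  3 -> 'test'
  6 -> 'foo'

Decoded: "code data slow foo world test foo"


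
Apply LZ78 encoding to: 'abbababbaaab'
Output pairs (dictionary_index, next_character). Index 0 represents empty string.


LZ78 encoding steps:
Dictionary: {0: ''}
Step 1: w='' (idx 0), next='a' -> output (0, 'a'), add 'a' as idx 1
Step 2: w='' (idx 0), next='b' -> output (0, 'b'), add 'b' as idx 2
Step 3: w='b' (idx 2), next='a' -> output (2, 'a'), add 'ba' as idx 3
Step 4: w='ba' (idx 3), next='b' -> output (3, 'b'), add 'bab' as idx 4
Step 5: w='ba' (idx 3), next='a' -> output (3, 'a'), add 'baa' as idx 5
Step 6: w='a' (idx 1), next='b' -> output (1, 'b'), add 'ab' as idx 6


Encoded: [(0, 'a'), (0, 'b'), (2, 'a'), (3, 'b'), (3, 'a'), (1, 'b')]


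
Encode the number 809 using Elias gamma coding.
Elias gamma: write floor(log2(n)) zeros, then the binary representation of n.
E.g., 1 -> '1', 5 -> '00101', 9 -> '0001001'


num_bits = floor(log2(809)) + 1 = 10
leading_zeros = num_bits - 1 = 9
binary(809) = 1100101001

Elias gamma(809) = '000000000' + '1100101001' = 0000000001100101001 (19 bits)


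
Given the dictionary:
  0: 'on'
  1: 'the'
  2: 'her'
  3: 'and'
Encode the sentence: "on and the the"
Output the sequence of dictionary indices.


Look up each word in the dictionary:
  'on' -> 0
  'and' -> 3
  'the' -> 1
  'the' -> 1

Encoded: [0, 3, 1, 1]


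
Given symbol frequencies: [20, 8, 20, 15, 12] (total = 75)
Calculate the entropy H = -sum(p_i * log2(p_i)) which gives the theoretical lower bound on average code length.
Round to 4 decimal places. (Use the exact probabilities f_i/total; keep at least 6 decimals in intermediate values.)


Per-symbol terms -p_i * log2(p_i) with p_i = f_i/75:
  p = 20/75 = 0.266667: log2(p) = -1.906891, -p*log2(p) = 0.508504
  p = 8/75 = 0.106667: log2(p) = -3.228819, -p*log2(p) = 0.344407
  p = 20/75 = 0.266667: log2(p) = -1.906891, -p*log2(p) = 0.508504
  p = 15/75 = 0.200000: log2(p) = -2.321928, -p*log2(p) = 0.464386
  p = 12/75 = 0.160000: log2(p) = -2.643856, -p*log2(p) = 0.423017
H = 0.508504 + 0.344407 + 0.508504 + 0.464386 + 0.423017 = 2.248818

H = 2.2488 bits/symbol


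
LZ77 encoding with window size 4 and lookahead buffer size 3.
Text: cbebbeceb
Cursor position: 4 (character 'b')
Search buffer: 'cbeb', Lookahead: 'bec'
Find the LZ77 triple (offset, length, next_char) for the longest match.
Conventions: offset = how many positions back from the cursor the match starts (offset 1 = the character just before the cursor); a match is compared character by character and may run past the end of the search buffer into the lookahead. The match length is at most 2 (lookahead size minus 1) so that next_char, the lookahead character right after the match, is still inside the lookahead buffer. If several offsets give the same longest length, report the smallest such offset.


Try each offset into the search buffer:
  offset=1 (pos 3, char 'b'): match length 1
  offset=2 (pos 2, char 'e'): match length 0
  offset=3 (pos 1, char 'b'): match length 2
  offset=4 (pos 0, char 'c'): match length 0
Longest match has length 2 at offset 3.
next_char = character at position 4 + 2 = 6 -> 'c'

Best match: offset=3, length=2 (matching 'be' starting at position 1)
LZ77 triple: (3, 2, 'c')


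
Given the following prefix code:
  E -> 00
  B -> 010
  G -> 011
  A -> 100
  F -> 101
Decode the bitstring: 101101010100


Decoding step by step:
Bits 101 -> F
Bits 101 -> F
Bits 010 -> B
Bits 100 -> A


Decoded message: FFBA


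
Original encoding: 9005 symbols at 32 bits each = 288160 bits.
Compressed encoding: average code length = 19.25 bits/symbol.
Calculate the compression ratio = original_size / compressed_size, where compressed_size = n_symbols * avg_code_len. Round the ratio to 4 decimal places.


original_size = n_symbols * orig_bits = 9005 * 32 = 288160 bits
compressed_size = n_symbols * avg_code_len = 9005 * 19.25 = 173346.25 bits
ratio = original_size / compressed_size = 288160 / 173346.25 = 1.6623

Compression ratio = 1.6623


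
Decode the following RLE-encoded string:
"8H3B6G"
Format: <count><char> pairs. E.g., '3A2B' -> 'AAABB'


Expanding each <count><char> pair:
  8H -> 'HHHHHHHH'
  3B -> 'BBB'
  6G -> 'GGGGGG'

Decoded = HHHHHHHHBBBGGGGGG


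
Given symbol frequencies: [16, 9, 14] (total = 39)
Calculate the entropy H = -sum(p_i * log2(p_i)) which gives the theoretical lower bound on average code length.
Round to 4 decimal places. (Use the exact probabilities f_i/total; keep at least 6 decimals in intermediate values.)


Per-symbol terms -p_i * log2(p_i) with p_i = f_i/39:
  p = 16/39 = 0.410256: log2(p) = -1.285402, -p*log2(p) = 0.527345
  p = 9/39 = 0.230769: log2(p) = -2.115477, -p*log2(p) = 0.488187
  p = 14/39 = 0.358974: log2(p) = -1.478047, -p*log2(p) = 0.530581
H = 0.527345 + 0.488187 + 0.530581 = 1.546113

H = 1.5461 bits/symbol


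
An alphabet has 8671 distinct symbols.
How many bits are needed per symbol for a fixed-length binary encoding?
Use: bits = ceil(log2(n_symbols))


log2(8671) = 13.082
Bracket: 2^13 = 8192 < 8671 <= 2^14 = 16384
So ceil(log2(8671)) = 14

bits = ceil(log2(8671)) = ceil(13.082) = 14 bits


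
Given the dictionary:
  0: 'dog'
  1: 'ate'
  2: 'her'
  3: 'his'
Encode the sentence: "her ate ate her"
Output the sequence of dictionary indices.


Look up each word in the dictionary:
  'her' -> 2
  'ate' -> 1
  'ate' -> 1
  'her' -> 2

Encoded: [2, 1, 1, 2]


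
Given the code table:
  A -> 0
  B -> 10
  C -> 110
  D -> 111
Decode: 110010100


Decoding:
110 -> C
0 -> A
10 -> B
10 -> B
0 -> A


Result: CABBA


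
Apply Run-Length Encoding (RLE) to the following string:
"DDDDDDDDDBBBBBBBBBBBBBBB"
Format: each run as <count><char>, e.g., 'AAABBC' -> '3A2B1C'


Scanning runs left to right:
  i=0: run of 'D' x 9 -> '9D'
  i=9: run of 'B' x 15 -> '15B'

RLE = 9D15B


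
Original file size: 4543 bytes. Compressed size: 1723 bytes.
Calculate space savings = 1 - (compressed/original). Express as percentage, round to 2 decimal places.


ratio = compressed/original = 1723/4543 = 0.379265
savings = 1 - ratio = 1 - 0.379265 = 0.620735
as a percentage: 0.620735 * 100 = 62.07%

Space savings = 1 - 1723/4543 = 62.07%


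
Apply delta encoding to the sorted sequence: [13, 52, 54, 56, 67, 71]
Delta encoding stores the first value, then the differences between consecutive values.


First value: 13
Deltas:
  52 - 13 = 39
  54 - 52 = 2
  56 - 54 = 2
  67 - 56 = 11
  71 - 67 = 4


Delta encoded: [13, 39, 2, 2, 11, 4]


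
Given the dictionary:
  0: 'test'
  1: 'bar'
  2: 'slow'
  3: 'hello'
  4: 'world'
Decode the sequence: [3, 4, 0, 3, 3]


Look up each index in the dictionary:
  3 -> 'hello'
  4 -> 'world'
  0 -> 'test'
  3 -> 'hello'
  3 -> 'hello'

Decoded: "hello world test hello hello"


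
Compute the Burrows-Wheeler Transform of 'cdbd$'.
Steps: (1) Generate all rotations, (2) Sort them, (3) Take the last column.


Rotations (sorted):
  0: $cdbd -> last char: d
  1: bd$cd -> last char: d
  2: cdbd$ -> last char: $
  3: d$cdb -> last char: b
  4: dbd$c -> last char: c


BWT = dd$bc


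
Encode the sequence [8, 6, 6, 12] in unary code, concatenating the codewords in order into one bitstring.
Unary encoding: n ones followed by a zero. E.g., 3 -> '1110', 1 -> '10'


Encode each number as n ones followed by a terminating 0:
  8 -> 111111110 (9 bits)
  6 -> 1111110 (7 bits)
  6 -> 1111110 (7 bits)
  12 -> 1111111111110 (13 bits)
Total length = 9 + 7 + 7 + 13 = 36 bits.

Unary([8, 6, 6, 12]) = 111111110111111011111101111111111110 (36 bits)


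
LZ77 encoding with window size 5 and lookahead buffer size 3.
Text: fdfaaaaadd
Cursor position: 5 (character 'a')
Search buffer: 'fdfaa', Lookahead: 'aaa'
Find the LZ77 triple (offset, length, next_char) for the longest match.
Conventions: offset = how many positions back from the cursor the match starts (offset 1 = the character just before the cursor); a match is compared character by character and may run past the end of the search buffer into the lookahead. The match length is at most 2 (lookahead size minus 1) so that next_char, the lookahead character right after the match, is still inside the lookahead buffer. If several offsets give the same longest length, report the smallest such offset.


Try each offset into the search buffer:
  offset=1 (pos 4, char 'a'): match length 2
  offset=2 (pos 3, char 'a'): match length 2
  offset=3 (pos 2, char 'f'): match length 0
  offset=4 (pos 1, char 'd'): match length 0
  offset=5 (pos 0, char 'f'): match length 0
Longest match has length 2, found at offsets 1, 2; take the smallest, offset 1.
next_char = character at position 5 + 2 = 7 -> 'a'

Best match: offset=1, length=2 (matching 'aa' starting at position 4)
LZ77 triple: (1, 2, 'a')


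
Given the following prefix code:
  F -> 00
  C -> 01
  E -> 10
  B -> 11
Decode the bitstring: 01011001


Decoding step by step:
Bits 01 -> C
Bits 01 -> C
Bits 10 -> E
Bits 01 -> C


Decoded message: CCEC


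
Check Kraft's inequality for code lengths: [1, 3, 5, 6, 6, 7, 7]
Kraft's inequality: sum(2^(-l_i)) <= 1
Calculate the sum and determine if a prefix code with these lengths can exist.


Sum = 2^(-1) + 2^(-3) + 2^(-5) + 2^(-6) + 2^(-6) + 2^(-7) + 2^(-7)
    = 0.5 + 0.125 + 0.03125 + 0.015625 + 0.015625 + 0.0078125 + 0.0078125
    = 90/128 = 0.703125
Since 0.703125 <= 1, Kraft's inequality IS satisfied.
A prefix code with these lengths CAN exist.

Kraft sum = 0.703125. Satisfied.


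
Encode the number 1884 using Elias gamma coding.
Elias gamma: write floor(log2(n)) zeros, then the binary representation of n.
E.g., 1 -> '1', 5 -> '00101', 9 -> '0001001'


num_bits = floor(log2(1884)) + 1 = 11
leading_zeros = num_bits - 1 = 10
binary(1884) = 11101011100

Elias gamma(1884) = '0000000000' + '11101011100' = 000000000011101011100 (21 bits)


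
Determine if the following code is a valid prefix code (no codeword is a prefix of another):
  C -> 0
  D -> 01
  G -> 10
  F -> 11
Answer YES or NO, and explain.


Checking each pair (does one codeword prefix another?):
  C='0' vs D='01': prefix -- VIOLATION

NO -- this is NOT a valid prefix code. C (0) is a prefix of D (01).


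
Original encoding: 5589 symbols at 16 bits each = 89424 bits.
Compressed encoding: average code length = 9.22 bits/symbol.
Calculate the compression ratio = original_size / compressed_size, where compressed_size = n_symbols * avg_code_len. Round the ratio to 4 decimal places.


original_size = n_symbols * orig_bits = 5589 * 16 = 89424 bits
compressed_size = n_symbols * avg_code_len = 5589 * 9.22 = 51530.58 bits
ratio = original_size / compressed_size = 89424 / 51530.58 = 1.7354

Compression ratio = 1.7354


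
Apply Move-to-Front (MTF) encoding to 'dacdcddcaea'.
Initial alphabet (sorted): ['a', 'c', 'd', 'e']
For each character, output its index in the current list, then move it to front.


MTF encoding:
'd': index 2 in ['a', 'c', 'd', 'e'] -> ['d', 'a', 'c', 'e']
'a': index 1 in ['d', 'a', 'c', 'e'] -> ['a', 'd', 'c', 'e']
'c': index 2 in ['a', 'd', 'c', 'e'] -> ['c', 'a', 'd', 'e']
'd': index 2 in ['c', 'a', 'd', 'e'] -> ['d', 'c', 'a', 'e']
'c': index 1 in ['d', 'c', 'a', 'e'] -> ['c', 'd', 'a', 'e']
'd': index 1 in ['c', 'd', 'a', 'e'] -> ['d', 'c', 'a', 'e']
'd': index 0 in ['d', 'c', 'a', 'e'] -> ['d', 'c', 'a', 'e']
'c': index 1 in ['d', 'c', 'a', 'e'] -> ['c', 'd', 'a', 'e']
'a': index 2 in ['c', 'd', 'a', 'e'] -> ['a', 'c', 'd', 'e']
'e': index 3 in ['a', 'c', 'd', 'e'] -> ['e', 'a', 'c', 'd']
'a': index 1 in ['e', 'a', 'c', 'd'] -> ['a', 'e', 'c', 'd']


Output: [2, 1, 2, 2, 1, 1, 0, 1, 2, 3, 1]


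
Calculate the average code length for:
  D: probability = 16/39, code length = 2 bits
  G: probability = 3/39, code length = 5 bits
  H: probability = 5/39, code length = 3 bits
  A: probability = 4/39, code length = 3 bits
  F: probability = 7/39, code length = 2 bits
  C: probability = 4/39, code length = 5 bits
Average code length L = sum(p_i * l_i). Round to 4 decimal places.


Weighted contributions p_i * l_i:
  D: (16/39) * 2 = 32/39
  G: (3/39) * 5 = 15/39
  H: (5/39) * 3 = 15/39
  A: (4/39) * 3 = 12/39
  F: (7/39) * 2 = 14/39
  C: (4/39) * 5 = 20/39
Sum = (32 + 15 + 15 + 12 + 14 + 20)/39 = 108/39

L = 108/39 = 2.7692 bits/symbol


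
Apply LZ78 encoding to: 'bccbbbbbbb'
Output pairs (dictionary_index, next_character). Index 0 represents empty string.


LZ78 encoding steps:
Dictionary: {0: ''}
Step 1: w='' (idx 0), next='b' -> output (0, 'b'), add 'b' as idx 1
Step 2: w='' (idx 0), next='c' -> output (0, 'c'), add 'c' as idx 2
Step 3: w='c' (idx 2), next='b' -> output (2, 'b'), add 'cb' as idx 3
Step 4: w='b' (idx 1), next='b' -> output (1, 'b'), add 'bb' as idx 4
Step 5: w='bb' (idx 4), next='b' -> output (4, 'b'), add 'bbb' as idx 5
Step 6: w='b' (idx 1), end of input -> output (1, '')


Encoded: [(0, 'b'), (0, 'c'), (2, 'b'), (1, 'b'), (4, 'b'), (1, '')]


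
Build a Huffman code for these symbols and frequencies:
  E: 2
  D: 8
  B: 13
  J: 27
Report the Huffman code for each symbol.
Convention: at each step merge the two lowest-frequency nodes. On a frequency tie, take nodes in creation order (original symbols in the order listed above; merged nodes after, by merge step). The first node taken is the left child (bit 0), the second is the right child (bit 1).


Huffman tree construction:
Step 1: Merge E(2) + D(8) = 10
Step 2: Merge (E+D)(10) + B(13) = 23
Step 3: Merge ((E+D)+B)(23) + J(27) = 50
Read each symbol's code off the tree from the root (left child = 0, right child = 1).

Codes:
  E: 000 (length 3)
  D: 001 (length 3)
  B: 01 (length 2)
  J: 1 (length 1)
Average code length: 83/50 = 1.6600 bits/symbol


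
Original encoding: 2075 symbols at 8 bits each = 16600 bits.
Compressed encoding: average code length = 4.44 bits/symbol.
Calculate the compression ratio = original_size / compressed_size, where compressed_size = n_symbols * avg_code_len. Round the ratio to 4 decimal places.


original_size = n_symbols * orig_bits = 2075 * 8 = 16600 bits
compressed_size = n_symbols * avg_code_len = 2075 * 4.44 = 9213.0 bits
ratio = original_size / compressed_size = 16600 / 9213.0 = 1.8018

Compression ratio = 1.8018


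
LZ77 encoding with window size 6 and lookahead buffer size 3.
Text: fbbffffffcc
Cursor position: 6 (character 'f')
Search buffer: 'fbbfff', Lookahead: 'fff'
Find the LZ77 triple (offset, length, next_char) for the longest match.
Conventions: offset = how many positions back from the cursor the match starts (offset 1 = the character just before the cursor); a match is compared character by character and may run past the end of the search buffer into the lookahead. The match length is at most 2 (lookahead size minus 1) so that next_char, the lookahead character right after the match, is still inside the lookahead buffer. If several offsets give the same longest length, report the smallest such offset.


Try each offset into the search buffer:
  offset=1 (pos 5, char 'f'): match length 2
  offset=2 (pos 4, char 'f'): match length 2
  offset=3 (pos 3, char 'f'): match length 2
  offset=4 (pos 2, char 'b'): match length 0
  offset=5 (pos 1, char 'b'): match length 0
  offset=6 (pos 0, char 'f'): match length 1
Longest match has length 2, found at offsets 1, 2, 3; take the smallest, offset 1.
next_char = character at position 6 + 2 = 8 -> 'f'

Best match: offset=1, length=2 (matching 'ff' starting at position 5)
LZ77 triple: (1, 2, 'f')


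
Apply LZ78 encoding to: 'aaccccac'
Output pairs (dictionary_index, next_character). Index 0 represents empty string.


LZ78 encoding steps:
Dictionary: {0: ''}
Step 1: w='' (idx 0), next='a' -> output (0, 'a'), add 'a' as idx 1
Step 2: w='a' (idx 1), next='c' -> output (1, 'c'), add 'ac' as idx 2
Step 3: w='' (idx 0), next='c' -> output (0, 'c'), add 'c' as idx 3
Step 4: w='c' (idx 3), next='c' -> output (3, 'c'), add 'cc' as idx 4
Step 5: w='ac' (idx 2), end of input -> output (2, '')


Encoded: [(0, 'a'), (1, 'c'), (0, 'c'), (3, 'c'), (2, '')]


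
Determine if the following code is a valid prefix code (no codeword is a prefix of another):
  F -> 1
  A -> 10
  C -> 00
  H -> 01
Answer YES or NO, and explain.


Checking each pair (does one codeword prefix another?):
  F='1' vs A='10': prefix -- VIOLATION

NO -- this is NOT a valid prefix code. F (1) is a prefix of A (10).


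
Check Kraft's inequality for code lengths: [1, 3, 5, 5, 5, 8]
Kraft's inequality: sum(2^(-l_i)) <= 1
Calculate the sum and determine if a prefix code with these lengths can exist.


Sum = 2^(-1) + 2^(-3) + 2^(-5) + 2^(-5) + 2^(-5) + 2^(-8)
    = 0.5 + 0.125 + 0.03125 + 0.03125 + 0.03125 + 0.00390625
    = 185/256 = 0.72265625
Since 0.72265625 <= 1, Kraft's inequality IS satisfied.
A prefix code with these lengths CAN exist.

Kraft sum = 0.72265625. Satisfied.


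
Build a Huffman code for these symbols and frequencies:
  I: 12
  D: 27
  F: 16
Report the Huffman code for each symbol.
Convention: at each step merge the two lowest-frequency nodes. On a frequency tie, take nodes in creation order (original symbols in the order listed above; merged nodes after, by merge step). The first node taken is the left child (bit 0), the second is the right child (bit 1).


Huffman tree construction:
Step 1: Merge I(12) + F(16) = 28
Step 2: Merge D(27) + (I+F)(28) = 55
Read each symbol's code off the tree from the root (left child = 0, right child = 1).

Codes:
  I: 10 (length 2)
  D: 0 (length 1)
  F: 11 (length 2)
Average code length: 83/55 = 1.5091 bits/symbol


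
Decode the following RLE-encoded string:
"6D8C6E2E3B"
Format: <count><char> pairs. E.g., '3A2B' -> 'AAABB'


Expanding each <count><char> pair:
  6D -> 'DDDDDD'
  8C -> 'CCCCCCCC'
  6E -> 'EEEEEE'
  2E -> 'EE'
  3B -> 'BBB'

Decoded = DDDDDDCCCCCCCCEEEEEEEEBBB


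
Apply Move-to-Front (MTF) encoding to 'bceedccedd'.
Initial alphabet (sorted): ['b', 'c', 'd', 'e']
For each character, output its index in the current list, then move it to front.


MTF encoding:
'b': index 0 in ['b', 'c', 'd', 'e'] -> ['b', 'c', 'd', 'e']
'c': index 1 in ['b', 'c', 'd', 'e'] -> ['c', 'b', 'd', 'e']
'e': index 3 in ['c', 'b', 'd', 'e'] -> ['e', 'c', 'b', 'd']
'e': index 0 in ['e', 'c', 'b', 'd'] -> ['e', 'c', 'b', 'd']
'd': index 3 in ['e', 'c', 'b', 'd'] -> ['d', 'e', 'c', 'b']
'c': index 2 in ['d', 'e', 'c', 'b'] -> ['c', 'd', 'e', 'b']
'c': index 0 in ['c', 'd', 'e', 'b'] -> ['c', 'd', 'e', 'b']
'e': index 2 in ['c', 'd', 'e', 'b'] -> ['e', 'c', 'd', 'b']
'd': index 2 in ['e', 'c', 'd', 'b'] -> ['d', 'e', 'c', 'b']
'd': index 0 in ['d', 'e', 'c', 'b'] -> ['d', 'e', 'c', 'b']


Output: [0, 1, 3, 0, 3, 2, 0, 2, 2, 0]


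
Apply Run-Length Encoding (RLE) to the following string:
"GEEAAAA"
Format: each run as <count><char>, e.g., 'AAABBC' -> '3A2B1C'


Scanning runs left to right:
  i=0: run of 'G' x 1 -> '1G'
  i=1: run of 'E' x 2 -> '2E'
  i=3: run of 'A' x 4 -> '4A'

RLE = 1G2E4A


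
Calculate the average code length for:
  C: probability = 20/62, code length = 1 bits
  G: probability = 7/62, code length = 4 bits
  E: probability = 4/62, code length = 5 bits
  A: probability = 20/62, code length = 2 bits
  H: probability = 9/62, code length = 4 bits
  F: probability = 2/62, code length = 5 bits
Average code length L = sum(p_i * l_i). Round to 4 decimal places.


Weighted contributions p_i * l_i:
  C: (20/62) * 1 = 20/62
  G: (7/62) * 4 = 28/62
  E: (4/62) * 5 = 20/62
  A: (20/62) * 2 = 40/62
  H: (9/62) * 4 = 36/62
  F: (2/62) * 5 = 10/62
Sum = (20 + 28 + 20 + 40 + 36 + 10)/62 = 154/62

L = 154/62 = 2.4839 bits/symbol


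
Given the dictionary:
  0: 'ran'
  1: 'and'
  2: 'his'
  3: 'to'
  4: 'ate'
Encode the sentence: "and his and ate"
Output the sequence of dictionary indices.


Look up each word in the dictionary:
  'and' -> 1
  'his' -> 2
  'and' -> 1
  'ate' -> 4

Encoded: [1, 2, 1, 4]


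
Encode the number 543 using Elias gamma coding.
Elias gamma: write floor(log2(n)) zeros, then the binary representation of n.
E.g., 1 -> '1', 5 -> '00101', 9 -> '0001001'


num_bits = floor(log2(543)) + 1 = 10
leading_zeros = num_bits - 1 = 9
binary(543) = 1000011111

Elias gamma(543) = '000000000' + '1000011111' = 0000000001000011111 (19 bits)


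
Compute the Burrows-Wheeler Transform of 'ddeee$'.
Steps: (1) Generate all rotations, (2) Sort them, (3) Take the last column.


Rotations (sorted):
  0: $ddeee -> last char: e
  1: ddeee$ -> last char: $
  2: deee$d -> last char: d
  3: e$ddee -> last char: e
  4: ee$dde -> last char: e
  5: eee$dd -> last char: d


BWT = e$deed


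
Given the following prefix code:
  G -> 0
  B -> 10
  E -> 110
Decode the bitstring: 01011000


Decoding step by step:
Bits 0 -> G
Bits 10 -> B
Bits 110 -> E
Bits 0 -> G
Bits 0 -> G


Decoded message: GBEGG


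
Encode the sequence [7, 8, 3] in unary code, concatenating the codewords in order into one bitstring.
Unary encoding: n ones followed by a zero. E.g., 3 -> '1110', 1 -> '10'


Encode each number as n ones followed by a terminating 0:
  7 -> 11111110 (8 bits)
  8 -> 111111110 (9 bits)
  3 -> 1110 (4 bits)
Total length = 8 + 9 + 4 = 21 bits.

Unary([7, 8, 3]) = 111111101111111101110 (21 bits)


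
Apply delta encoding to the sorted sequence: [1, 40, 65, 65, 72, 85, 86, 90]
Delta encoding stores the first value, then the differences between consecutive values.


First value: 1
Deltas:
  40 - 1 = 39
  65 - 40 = 25
  65 - 65 = 0
  72 - 65 = 7
  85 - 72 = 13
  86 - 85 = 1
  90 - 86 = 4


Delta encoded: [1, 39, 25, 0, 7, 13, 1, 4]


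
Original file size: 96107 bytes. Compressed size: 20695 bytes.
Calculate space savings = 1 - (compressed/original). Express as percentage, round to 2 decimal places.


ratio = compressed/original = 20695/96107 = 0.215333
savings = 1 - ratio = 1 - 0.215333 = 0.784667
as a percentage: 0.784667 * 100 = 78.47%

Space savings = 1 - 20695/96107 = 78.47%


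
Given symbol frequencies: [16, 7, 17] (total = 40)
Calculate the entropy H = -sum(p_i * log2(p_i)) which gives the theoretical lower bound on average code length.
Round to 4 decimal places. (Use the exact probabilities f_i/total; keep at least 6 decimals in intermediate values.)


Per-symbol terms -p_i * log2(p_i) with p_i = f_i/40:
  p = 16/40 = 0.400000: log2(p) = -1.321928, -p*log2(p) = 0.528771
  p = 7/40 = 0.175000: log2(p) = -2.514573, -p*log2(p) = 0.440050
  p = 17/40 = 0.425000: log2(p) = -1.234465, -p*log2(p) = 0.524648
H = 0.528771 + 0.440050 + 0.524648 = 1.493469

H = 1.4935 bits/symbol


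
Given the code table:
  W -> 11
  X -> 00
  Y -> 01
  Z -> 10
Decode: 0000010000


Decoding:
00 -> X
00 -> X
01 -> Y
00 -> X
00 -> X


Result: XXYXX


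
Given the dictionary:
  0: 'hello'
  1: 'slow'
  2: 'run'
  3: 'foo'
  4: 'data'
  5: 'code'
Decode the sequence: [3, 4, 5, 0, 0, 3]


Look up each index in the dictionary:
  3 -> 'foo'
  4 -> 'data'
  5 -> 'code'
  0 -> 'hello'
  0 -> 'hello'
  3 -> 'foo'

Decoded: "foo data code hello hello foo"


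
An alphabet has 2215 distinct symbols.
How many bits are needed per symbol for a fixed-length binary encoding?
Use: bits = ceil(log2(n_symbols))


log2(2215) = 11.1131
Bracket: 2^11 = 2048 < 2215 <= 2^12 = 4096
So ceil(log2(2215)) = 12

bits = ceil(log2(2215)) = ceil(11.1131) = 12 bits


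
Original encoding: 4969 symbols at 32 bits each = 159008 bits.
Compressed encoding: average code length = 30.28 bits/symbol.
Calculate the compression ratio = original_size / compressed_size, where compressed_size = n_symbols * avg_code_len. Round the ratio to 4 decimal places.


original_size = n_symbols * orig_bits = 4969 * 32 = 159008 bits
compressed_size = n_symbols * avg_code_len = 4969 * 30.28 = 150461.32 bits
ratio = original_size / compressed_size = 159008 / 150461.32 = 1.0568

Compression ratio = 1.0568


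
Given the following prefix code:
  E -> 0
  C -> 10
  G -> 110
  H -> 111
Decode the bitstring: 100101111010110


Decoding step by step:
Bits 10 -> C
Bits 0 -> E
Bits 10 -> C
Bits 111 -> H
Bits 10 -> C
Bits 10 -> C
Bits 110 -> G


Decoded message: CECHCCG


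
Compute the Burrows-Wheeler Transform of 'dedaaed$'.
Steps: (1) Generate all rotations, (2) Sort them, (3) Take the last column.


Rotations (sorted):
  0: $dedaaed -> last char: d
  1: aaed$ded -> last char: d
  2: aed$deda -> last char: a
  3: d$dedaae -> last char: e
  4: daaed$de -> last char: e
  5: dedaaed$ -> last char: $
  6: ed$dedaa -> last char: a
  7: edaaed$d -> last char: d


BWT = ddaee$ad


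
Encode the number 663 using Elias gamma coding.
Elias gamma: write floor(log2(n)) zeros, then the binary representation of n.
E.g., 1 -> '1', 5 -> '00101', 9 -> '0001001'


num_bits = floor(log2(663)) + 1 = 10
leading_zeros = num_bits - 1 = 9
binary(663) = 1010010111

Elias gamma(663) = '000000000' + '1010010111' = 0000000001010010111 (19 bits)


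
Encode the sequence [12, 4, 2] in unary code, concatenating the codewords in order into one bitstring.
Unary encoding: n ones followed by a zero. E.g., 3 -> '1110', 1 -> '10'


Encode each number as n ones followed by a terminating 0:
  12 -> 1111111111110 (13 bits)
  4 -> 11110 (5 bits)
  2 -> 110 (3 bits)
Total length = 13 + 5 + 3 = 21 bits.

Unary([12, 4, 2]) = 111111111111011110110 (21 bits)


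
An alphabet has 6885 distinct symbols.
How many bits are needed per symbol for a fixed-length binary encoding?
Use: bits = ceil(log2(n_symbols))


log2(6885) = 12.7492
Bracket: 2^12 = 4096 < 6885 <= 2^13 = 8192
So ceil(log2(6885)) = 13

bits = ceil(log2(6885)) = ceil(12.7492) = 13 bits


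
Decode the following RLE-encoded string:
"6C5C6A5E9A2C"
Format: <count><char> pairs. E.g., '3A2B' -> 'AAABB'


Expanding each <count><char> pair:
  6C -> 'CCCCCC'
  5C -> 'CCCCC'
  6A -> 'AAAAAA'
  5E -> 'EEEEE'
  9A -> 'AAAAAAAAA'
  2C -> 'CC'

Decoded = CCCCCCCCCCCAAAAAAEEEEEAAAAAAAAACC


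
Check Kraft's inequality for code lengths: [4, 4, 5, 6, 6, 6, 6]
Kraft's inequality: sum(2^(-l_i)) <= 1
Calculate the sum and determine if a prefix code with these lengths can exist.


Sum = 2^(-4) + 2^(-4) + 2^(-5) + 2^(-6) + 2^(-6) + 2^(-6) + 2^(-6)
    = 0.0625 + 0.0625 + 0.03125 + 0.015625 + 0.015625 + 0.015625 + 0.015625
    = 14/64 = 0.21875
Since 0.21875 <= 1, Kraft's inequality IS satisfied.
A prefix code with these lengths CAN exist.

Kraft sum = 0.21875. Satisfied.


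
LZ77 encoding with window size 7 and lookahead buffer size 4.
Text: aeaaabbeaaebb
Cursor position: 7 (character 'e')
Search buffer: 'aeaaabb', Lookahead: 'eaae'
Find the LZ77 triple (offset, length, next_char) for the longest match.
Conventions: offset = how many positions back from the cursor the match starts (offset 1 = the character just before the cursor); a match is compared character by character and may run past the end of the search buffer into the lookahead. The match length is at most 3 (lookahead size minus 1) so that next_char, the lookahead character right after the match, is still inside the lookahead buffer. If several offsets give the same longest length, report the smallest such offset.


Try each offset into the search buffer:
  offset=1 (pos 6, char 'b'): match length 0
  offset=2 (pos 5, char 'b'): match length 0
  offset=3 (pos 4, char 'a'): match length 0
  offset=4 (pos 3, char 'a'): match length 0
  offset=5 (pos 2, char 'a'): match length 0
  offset=6 (pos 1, char 'e'): match length 3
  offset=7 (pos 0, char 'a'): match length 0
Longest match has length 3 at offset 6.
next_char = character at position 7 + 3 = 10 -> 'e'

Best match: offset=6, length=3 (matching 'eaa' starting at position 1)
LZ77 triple: (6, 3, 'e')


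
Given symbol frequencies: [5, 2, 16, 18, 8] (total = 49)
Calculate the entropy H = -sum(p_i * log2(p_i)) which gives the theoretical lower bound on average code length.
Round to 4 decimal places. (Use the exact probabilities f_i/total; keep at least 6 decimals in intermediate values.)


Per-symbol terms -p_i * log2(p_i) with p_i = f_i/49:
  p = 5/49 = 0.102041: log2(p) = -3.292782, -p*log2(p) = 0.335998
  p = 2/49 = 0.040816: log2(p) = -4.614710, -p*log2(p) = 0.188356
  p = 16/49 = 0.326531: log2(p) = -1.614710, -p*log2(p) = 0.527252
  p = 18/49 = 0.367347: log2(p) = -1.444785, -p*log2(p) = 0.530737
  p = 8/49 = 0.163265: log2(p) = -2.614710, -p*log2(p) = 0.426891
H = 0.335998 + 0.188356 + 0.527252 + 0.530737 + 0.426891 = 2.009234

H = 2.0092 bits/symbol


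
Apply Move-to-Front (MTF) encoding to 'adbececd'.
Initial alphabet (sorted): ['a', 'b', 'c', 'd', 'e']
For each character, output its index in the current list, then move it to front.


MTF encoding:
'a': index 0 in ['a', 'b', 'c', 'd', 'e'] -> ['a', 'b', 'c', 'd', 'e']
'd': index 3 in ['a', 'b', 'c', 'd', 'e'] -> ['d', 'a', 'b', 'c', 'e']
'b': index 2 in ['d', 'a', 'b', 'c', 'e'] -> ['b', 'd', 'a', 'c', 'e']
'e': index 4 in ['b', 'd', 'a', 'c', 'e'] -> ['e', 'b', 'd', 'a', 'c']
'c': index 4 in ['e', 'b', 'd', 'a', 'c'] -> ['c', 'e', 'b', 'd', 'a']
'e': index 1 in ['c', 'e', 'b', 'd', 'a'] -> ['e', 'c', 'b', 'd', 'a']
'c': index 1 in ['e', 'c', 'b', 'd', 'a'] -> ['c', 'e', 'b', 'd', 'a']
'd': index 3 in ['c', 'e', 'b', 'd', 'a'] -> ['d', 'c', 'e', 'b', 'a']


Output: [0, 3, 2, 4, 4, 1, 1, 3]


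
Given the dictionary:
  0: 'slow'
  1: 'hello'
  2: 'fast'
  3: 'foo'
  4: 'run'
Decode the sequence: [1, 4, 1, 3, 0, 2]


Look up each index in the dictionary:
  1 -> 'hello'
  4 -> 'run'
  1 -> 'hello'
  3 -> 'foo'
  0 -> 'slow'
  2 -> 'fast'

Decoded: "hello run hello foo slow fast"


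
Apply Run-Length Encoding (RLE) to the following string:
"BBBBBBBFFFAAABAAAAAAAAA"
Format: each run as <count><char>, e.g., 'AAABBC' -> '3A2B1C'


Scanning runs left to right:
  i=0: run of 'B' x 7 -> '7B'
  i=7: run of 'F' x 3 -> '3F'
  i=10: run of 'A' x 3 -> '3A'
  i=13: run of 'B' x 1 -> '1B'
  i=14: run of 'A' x 9 -> '9A'

RLE = 7B3F3A1B9A


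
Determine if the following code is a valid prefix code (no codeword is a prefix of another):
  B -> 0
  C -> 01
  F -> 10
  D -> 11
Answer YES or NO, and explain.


Checking each pair (does one codeword prefix another?):
  B='0' vs C='01': prefix -- VIOLATION

NO -- this is NOT a valid prefix code. B (0) is a prefix of C (01).


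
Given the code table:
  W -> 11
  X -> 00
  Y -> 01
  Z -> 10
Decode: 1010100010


Decoding:
10 -> Z
10 -> Z
10 -> Z
00 -> X
10 -> Z


Result: ZZZXZ


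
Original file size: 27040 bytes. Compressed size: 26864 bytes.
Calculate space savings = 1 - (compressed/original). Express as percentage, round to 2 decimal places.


ratio = compressed/original = 26864/27040 = 0.993491
savings = 1 - ratio = 1 - 0.993491 = 0.006509
as a percentage: 0.006509 * 100 = 0.65%

Space savings = 1 - 26864/27040 = 0.65%


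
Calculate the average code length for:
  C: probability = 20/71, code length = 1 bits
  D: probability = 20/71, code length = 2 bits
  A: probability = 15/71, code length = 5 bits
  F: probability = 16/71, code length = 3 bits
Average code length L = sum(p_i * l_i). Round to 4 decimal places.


Weighted contributions p_i * l_i:
  C: (20/71) * 1 = 20/71
  D: (20/71) * 2 = 40/71
  A: (15/71) * 5 = 75/71
  F: (16/71) * 3 = 48/71
Sum = (20 + 40 + 75 + 48)/71 = 183/71

L = 183/71 = 2.5775 bits/symbol


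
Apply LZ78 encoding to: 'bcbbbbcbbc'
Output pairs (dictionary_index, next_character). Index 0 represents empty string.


LZ78 encoding steps:
Dictionary: {0: ''}
Step 1: w='' (idx 0), next='b' -> output (0, 'b'), add 'b' as idx 1
Step 2: w='' (idx 0), next='c' -> output (0, 'c'), add 'c' as idx 2
Step 3: w='b' (idx 1), next='b' -> output (1, 'b'), add 'bb' as idx 3
Step 4: w='bb' (idx 3), next='c' -> output (3, 'c'), add 'bbc' as idx 4
Step 5: w='bbc' (idx 4), end of input -> output (4, '')


Encoded: [(0, 'b'), (0, 'c'), (1, 'b'), (3, 'c'), (4, '')]


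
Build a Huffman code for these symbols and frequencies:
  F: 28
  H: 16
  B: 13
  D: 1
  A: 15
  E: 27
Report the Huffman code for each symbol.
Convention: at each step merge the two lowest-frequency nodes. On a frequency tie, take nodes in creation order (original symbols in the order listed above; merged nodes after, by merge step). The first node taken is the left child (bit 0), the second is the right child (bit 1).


Huffman tree construction:
Step 1: Merge D(1) + B(13) = 14
Step 2: Merge (D+B)(14) + A(15) = 29
Step 3: Merge H(16) + E(27) = 43
Step 4: Merge F(28) + ((D+B)+A)(29) = 57
Step 5: Merge (H+E)(43) + (F+((D+B)+A))(57) = 100
Read each symbol's code off the tree from the root (left child = 0, right child = 1).

Codes:
  F: 10 (length 2)
  H: 00 (length 2)
  B: 1101 (length 4)
  D: 1100 (length 4)
  A: 111 (length 3)
  E: 01 (length 2)
Average code length: 243/100 = 2.4300 bits/symbol


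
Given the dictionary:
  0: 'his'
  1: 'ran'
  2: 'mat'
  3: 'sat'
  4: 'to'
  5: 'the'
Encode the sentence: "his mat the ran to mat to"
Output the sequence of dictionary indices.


Look up each word in the dictionary:
  'his' -> 0
  'mat' -> 2
  'the' -> 5
  'ran' -> 1
  'to' -> 4
  'mat' -> 2
  'to' -> 4

Encoded: [0, 2, 5, 1, 4, 2, 4]


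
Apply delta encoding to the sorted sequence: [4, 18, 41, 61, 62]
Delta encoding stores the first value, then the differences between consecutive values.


First value: 4
Deltas:
  18 - 4 = 14
  41 - 18 = 23
  61 - 41 = 20
  62 - 61 = 1


Delta encoded: [4, 14, 23, 20, 1]


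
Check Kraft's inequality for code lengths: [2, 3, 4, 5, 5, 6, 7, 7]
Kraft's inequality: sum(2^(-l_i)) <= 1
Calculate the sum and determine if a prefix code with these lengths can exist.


Sum = 2^(-2) + 2^(-3) + 2^(-4) + 2^(-5) + 2^(-5) + 2^(-6) + 2^(-7) + 2^(-7)
    = 0.25 + 0.125 + 0.0625 + 0.03125 + 0.03125 + 0.015625 + 0.0078125 + 0.0078125
    = 68/128 = 0.53125
Since 0.53125 <= 1, Kraft's inequality IS satisfied.
A prefix code with these lengths CAN exist.

Kraft sum = 0.53125. Satisfied.


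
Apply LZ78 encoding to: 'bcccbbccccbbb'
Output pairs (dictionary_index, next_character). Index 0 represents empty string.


LZ78 encoding steps:
Dictionary: {0: ''}
Step 1: w='' (idx 0), next='b' -> output (0, 'b'), add 'b' as idx 1
Step 2: w='' (idx 0), next='c' -> output (0, 'c'), add 'c' as idx 2
Step 3: w='c' (idx 2), next='c' -> output (2, 'c'), add 'cc' as idx 3
Step 4: w='b' (idx 1), next='b' -> output (1, 'b'), add 'bb' as idx 4
Step 5: w='cc' (idx 3), next='c' -> output (3, 'c'), add 'ccc' as idx 5
Step 6: w='c' (idx 2), next='b' -> output (2, 'b'), add 'cb' as idx 6
Step 7: w='bb' (idx 4), end of input -> output (4, '')


Encoded: [(0, 'b'), (0, 'c'), (2, 'c'), (1, 'b'), (3, 'c'), (2, 'b'), (4, '')]


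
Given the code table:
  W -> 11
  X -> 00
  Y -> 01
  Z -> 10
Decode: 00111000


Decoding:
00 -> X
11 -> W
10 -> Z
00 -> X


Result: XWZX


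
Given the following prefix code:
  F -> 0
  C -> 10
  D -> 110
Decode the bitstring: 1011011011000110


Decoding step by step:
Bits 10 -> C
Bits 110 -> D
Bits 110 -> D
Bits 110 -> D
Bits 0 -> F
Bits 0 -> F
Bits 110 -> D


Decoded message: CDDDFFD


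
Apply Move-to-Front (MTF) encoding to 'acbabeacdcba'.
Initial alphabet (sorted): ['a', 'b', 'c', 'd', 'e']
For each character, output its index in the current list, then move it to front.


MTF encoding:
'a': index 0 in ['a', 'b', 'c', 'd', 'e'] -> ['a', 'b', 'c', 'd', 'e']
'c': index 2 in ['a', 'b', 'c', 'd', 'e'] -> ['c', 'a', 'b', 'd', 'e']
'b': index 2 in ['c', 'a', 'b', 'd', 'e'] -> ['b', 'c', 'a', 'd', 'e']
'a': index 2 in ['b', 'c', 'a', 'd', 'e'] -> ['a', 'b', 'c', 'd', 'e']
'b': index 1 in ['a', 'b', 'c', 'd', 'e'] -> ['b', 'a', 'c', 'd', 'e']
'e': index 4 in ['b', 'a', 'c', 'd', 'e'] -> ['e', 'b', 'a', 'c', 'd']
'a': index 2 in ['e', 'b', 'a', 'c', 'd'] -> ['a', 'e', 'b', 'c', 'd']
'c': index 3 in ['a', 'e', 'b', 'c', 'd'] -> ['c', 'a', 'e', 'b', 'd']
'd': index 4 in ['c', 'a', 'e', 'b', 'd'] -> ['d', 'c', 'a', 'e', 'b']
'c': index 1 in ['d', 'c', 'a', 'e', 'b'] -> ['c', 'd', 'a', 'e', 'b']
'b': index 4 in ['c', 'd', 'a', 'e', 'b'] -> ['b', 'c', 'd', 'a', 'e']
'a': index 3 in ['b', 'c', 'd', 'a', 'e'] -> ['a', 'b', 'c', 'd', 'e']


Output: [0, 2, 2, 2, 1, 4, 2, 3, 4, 1, 4, 3]


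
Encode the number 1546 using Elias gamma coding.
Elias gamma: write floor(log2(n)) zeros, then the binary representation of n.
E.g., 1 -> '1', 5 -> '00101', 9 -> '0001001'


num_bits = floor(log2(1546)) + 1 = 11
leading_zeros = num_bits - 1 = 10
binary(1546) = 11000001010

Elias gamma(1546) = '0000000000' + '11000001010' = 000000000011000001010 (21 bits)


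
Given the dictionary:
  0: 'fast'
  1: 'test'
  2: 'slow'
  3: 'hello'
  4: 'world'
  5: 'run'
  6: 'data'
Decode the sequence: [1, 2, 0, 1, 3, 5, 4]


Look up each index in the dictionary:
  1 -> 'test'
  2 -> 'slow'
  0 -> 'fast'
  1 -> 'test'
  3 -> 'hello'
  5 -> 'run'
  4 -> 'world'

Decoded: "test slow fast test hello run world"


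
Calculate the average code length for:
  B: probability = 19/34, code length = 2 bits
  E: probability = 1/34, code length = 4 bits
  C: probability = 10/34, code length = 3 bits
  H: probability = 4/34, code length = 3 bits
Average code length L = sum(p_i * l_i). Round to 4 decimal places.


Weighted contributions p_i * l_i:
  B: (19/34) * 2 = 38/34
  E: (1/34) * 4 = 4/34
  C: (10/34) * 3 = 30/34
  H: (4/34) * 3 = 12/34
Sum = (38 + 4 + 30 + 12)/34 = 84/34

L = 84/34 = 2.4706 bits/symbol


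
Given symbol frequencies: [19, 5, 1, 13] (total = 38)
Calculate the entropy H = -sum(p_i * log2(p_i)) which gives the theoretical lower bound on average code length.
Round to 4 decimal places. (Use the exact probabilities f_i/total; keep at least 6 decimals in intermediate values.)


Per-symbol terms -p_i * log2(p_i) with p_i = f_i/38:
  p = 19/38 = 0.500000: log2(p) = -1.000000, -p*log2(p) = 0.500000
  p = 5/38 = 0.131579: log2(p) = -2.925999, -p*log2(p) = 0.385000
  p = 1/38 = 0.026316: log2(p) = -5.247928, -p*log2(p) = 0.138103
  p = 13/38 = 0.342105: log2(p) = -1.547488, -p*log2(p) = 0.529404
H = 0.500000 + 0.385000 + 0.138103 + 0.529404 = 1.552507

H = 1.5525 bits/symbol


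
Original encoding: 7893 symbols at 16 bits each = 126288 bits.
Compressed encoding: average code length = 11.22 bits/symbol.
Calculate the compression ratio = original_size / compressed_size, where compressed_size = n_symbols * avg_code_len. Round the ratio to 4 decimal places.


original_size = n_symbols * orig_bits = 7893 * 16 = 126288 bits
compressed_size = n_symbols * avg_code_len = 7893 * 11.22 = 88559.46 bits
ratio = original_size / compressed_size = 126288 / 88559.46 = 1.426

Compression ratio = 1.426


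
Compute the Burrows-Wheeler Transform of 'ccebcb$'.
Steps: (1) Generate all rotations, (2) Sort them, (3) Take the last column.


Rotations (sorted):
  0: $ccebcb -> last char: b
  1: b$ccebc -> last char: c
  2: bcb$cce -> last char: e
  3: cb$cceb -> last char: b
  4: ccebcb$ -> last char: $
  5: cebcb$c -> last char: c
  6: ebcb$cc -> last char: c


BWT = bceb$cc
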